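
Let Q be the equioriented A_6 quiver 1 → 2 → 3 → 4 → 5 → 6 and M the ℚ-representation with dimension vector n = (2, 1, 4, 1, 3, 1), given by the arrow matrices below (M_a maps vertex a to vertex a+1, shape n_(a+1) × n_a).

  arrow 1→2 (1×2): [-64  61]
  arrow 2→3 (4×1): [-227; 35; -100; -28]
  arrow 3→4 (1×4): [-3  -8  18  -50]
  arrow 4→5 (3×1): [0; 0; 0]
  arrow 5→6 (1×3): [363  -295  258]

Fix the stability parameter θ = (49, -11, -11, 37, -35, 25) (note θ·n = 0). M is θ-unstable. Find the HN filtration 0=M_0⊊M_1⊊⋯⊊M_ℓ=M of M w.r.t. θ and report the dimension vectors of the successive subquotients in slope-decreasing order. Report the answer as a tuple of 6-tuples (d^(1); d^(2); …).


Interval decomposition of M: I[1,1], I[1,4], I[3,3]^3, I[5,5]^2, I[5,6].
HN type (ℓ=6): μ^(1)=49; μ^(2)=37; μ^(3)=25; μ^(4)=9; μ^(5)=-11; μ^(6)=-35

((1, 0, 0, 0, 0, 0); (0, 0, 0, 1, 0, 0); (0, 0, 0, 0, 0, 1); (1, 1, 1, 0, 0, 0); (0, 0, 3, 0, 0, 0); (0, 0, 0, 0, 3, 0))


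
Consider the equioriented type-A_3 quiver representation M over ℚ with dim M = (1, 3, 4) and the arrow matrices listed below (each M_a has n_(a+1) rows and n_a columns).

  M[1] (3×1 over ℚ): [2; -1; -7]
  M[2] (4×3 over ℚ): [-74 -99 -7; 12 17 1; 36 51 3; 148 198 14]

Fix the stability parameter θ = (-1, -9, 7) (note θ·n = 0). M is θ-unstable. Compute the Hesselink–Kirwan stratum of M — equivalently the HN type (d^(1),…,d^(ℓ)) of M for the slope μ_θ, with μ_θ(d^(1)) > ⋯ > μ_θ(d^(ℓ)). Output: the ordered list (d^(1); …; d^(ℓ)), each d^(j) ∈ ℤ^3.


Barcode: M ≅ I[1,2], I[2,3]^2, I[3,3]^2. HN layers by μ_θ (3 steps, strictly decreasing):
  μ^(1)=7; μ^(2)=-5; μ^(3)=-9

((0, 0, 4); (1, 1, 0); (0, 2, 0))


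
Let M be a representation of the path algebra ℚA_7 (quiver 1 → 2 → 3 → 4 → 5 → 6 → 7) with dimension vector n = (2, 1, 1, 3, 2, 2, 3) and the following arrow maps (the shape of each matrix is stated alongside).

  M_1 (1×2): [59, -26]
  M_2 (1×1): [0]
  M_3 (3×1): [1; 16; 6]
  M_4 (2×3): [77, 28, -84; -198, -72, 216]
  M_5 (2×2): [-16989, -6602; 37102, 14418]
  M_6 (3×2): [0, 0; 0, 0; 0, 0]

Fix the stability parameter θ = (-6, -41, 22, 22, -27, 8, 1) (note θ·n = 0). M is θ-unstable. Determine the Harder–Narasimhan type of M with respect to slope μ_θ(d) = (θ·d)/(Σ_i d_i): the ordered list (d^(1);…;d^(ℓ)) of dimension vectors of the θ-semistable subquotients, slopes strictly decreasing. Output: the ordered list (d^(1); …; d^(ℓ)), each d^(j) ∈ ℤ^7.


Interval decomposition of M: I[1,1], I[1,2], I[3,6], I[4,4]^2, I[5,6], I[7,7]^3.
HN type (ℓ=7): μ^(1)=22; μ^(2)=8; μ^(3)=17/3; μ^(4)=1; μ^(5)=-6; μ^(6)=-47/2; μ^(7)=-27

((0, 0, 0, 2, 0, 0, 0); (0, 0, 0, 0, 0, 2, 0); (0, 0, 1, 1, 1, 0, 0); (0, 0, 0, 0, 0, 0, 3); (1, 0, 0, 0, 0, 0, 0); (1, 1, 0, 0, 0, 0, 0); (0, 0, 0, 0, 1, 0, 0))


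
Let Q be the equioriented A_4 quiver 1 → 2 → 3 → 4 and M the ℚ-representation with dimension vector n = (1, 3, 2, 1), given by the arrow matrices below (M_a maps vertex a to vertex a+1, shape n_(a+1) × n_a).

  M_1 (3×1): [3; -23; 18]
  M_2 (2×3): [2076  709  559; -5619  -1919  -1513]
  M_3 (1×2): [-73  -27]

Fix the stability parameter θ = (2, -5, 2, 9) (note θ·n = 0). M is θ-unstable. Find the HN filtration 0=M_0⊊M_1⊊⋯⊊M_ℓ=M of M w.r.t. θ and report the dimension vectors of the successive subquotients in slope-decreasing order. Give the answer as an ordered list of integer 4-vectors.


Barcode: M ≅ I[1,4], I[2,2], I[2,3]. HN layers by μ_θ (4 steps, strictly decreasing):
  μ^(1)=9; μ^(2)=2; μ^(3)=-3/2; μ^(4)=-5

((0, 0, 0, 1); (0, 0, 2, 0); (1, 1, 0, 0); (0, 2, 0, 0))


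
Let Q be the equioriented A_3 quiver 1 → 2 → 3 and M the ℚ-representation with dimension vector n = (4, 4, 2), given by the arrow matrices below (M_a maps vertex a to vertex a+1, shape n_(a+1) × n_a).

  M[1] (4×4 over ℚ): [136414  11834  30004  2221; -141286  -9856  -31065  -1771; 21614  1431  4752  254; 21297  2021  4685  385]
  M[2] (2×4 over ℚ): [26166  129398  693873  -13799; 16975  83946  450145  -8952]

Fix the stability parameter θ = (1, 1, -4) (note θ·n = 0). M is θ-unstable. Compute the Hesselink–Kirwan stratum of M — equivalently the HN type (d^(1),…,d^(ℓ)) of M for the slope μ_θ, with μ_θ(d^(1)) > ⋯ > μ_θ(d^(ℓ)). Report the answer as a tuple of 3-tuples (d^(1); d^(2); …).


Via rank(M_{q-1}∘⋯∘M_p): M ≅ I[1,2]^2, I[1,3]^2.
μ_θ-semistable layers: μ^(1)=1; μ^(2)=-2/3

((2, 2, 0); (2, 2, 2))


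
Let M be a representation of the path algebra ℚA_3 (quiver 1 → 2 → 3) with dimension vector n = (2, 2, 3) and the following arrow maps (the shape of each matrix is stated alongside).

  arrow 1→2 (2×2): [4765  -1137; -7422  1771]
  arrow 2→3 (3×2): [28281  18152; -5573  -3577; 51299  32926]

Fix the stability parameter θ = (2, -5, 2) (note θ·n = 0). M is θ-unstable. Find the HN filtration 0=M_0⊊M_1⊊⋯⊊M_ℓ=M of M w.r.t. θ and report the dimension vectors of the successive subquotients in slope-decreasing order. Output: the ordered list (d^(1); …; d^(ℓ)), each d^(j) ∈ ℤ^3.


Interval decomposition of M: I[1,3]^2, I[3,3].
HN type (ℓ=2): μ^(1)=2; μ^(2)=-3/2

((0, 0, 3); (2, 2, 0))


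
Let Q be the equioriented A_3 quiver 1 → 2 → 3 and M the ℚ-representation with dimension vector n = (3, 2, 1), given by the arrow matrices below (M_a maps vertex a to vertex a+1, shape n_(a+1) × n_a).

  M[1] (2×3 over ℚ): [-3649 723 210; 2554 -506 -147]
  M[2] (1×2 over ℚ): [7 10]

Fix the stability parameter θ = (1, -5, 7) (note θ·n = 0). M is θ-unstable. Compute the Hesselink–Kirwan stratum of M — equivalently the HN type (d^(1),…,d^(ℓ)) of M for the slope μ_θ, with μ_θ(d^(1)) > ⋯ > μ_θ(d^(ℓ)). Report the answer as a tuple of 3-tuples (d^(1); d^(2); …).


Barcode: M ≅ I[1,1], I[1,2], I[1,3]. HN layers by μ_θ (3 steps, strictly decreasing):
  μ^(1)=7; μ^(2)=1; μ^(3)=-2

((0, 0, 1); (1, 0, 0); (2, 2, 0))


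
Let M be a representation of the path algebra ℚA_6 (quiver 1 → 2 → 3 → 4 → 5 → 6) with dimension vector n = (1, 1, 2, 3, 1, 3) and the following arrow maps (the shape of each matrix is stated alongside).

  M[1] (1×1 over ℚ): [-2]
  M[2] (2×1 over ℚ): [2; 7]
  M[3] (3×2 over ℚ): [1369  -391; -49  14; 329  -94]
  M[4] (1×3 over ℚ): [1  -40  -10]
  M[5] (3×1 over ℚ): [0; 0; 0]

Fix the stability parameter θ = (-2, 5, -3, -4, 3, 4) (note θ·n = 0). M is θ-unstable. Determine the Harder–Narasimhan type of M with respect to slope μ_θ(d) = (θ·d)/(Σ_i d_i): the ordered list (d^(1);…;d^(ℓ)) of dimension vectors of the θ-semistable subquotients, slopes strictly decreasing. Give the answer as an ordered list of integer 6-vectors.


Via rank(M_{q-1}∘⋯∘M_p): M ≅ I[1,5], I[3,4], I[4,4], I[6,6]^3.
μ_θ-semistable layers: μ^(1)=4; μ^(2)=3; μ^(3)=-2/3; μ^(4)=-2; μ^(5)=-7/2; μ^(6)=-4

((0, 0, 0, 0, 0, 3); (0, 0, 0, 0, 1, 0); (0, 1, 1, 1, 0, 0); (1, 0, 0, 0, 0, 0); (0, 0, 1, 1, 0, 0); (0, 0, 0, 1, 0, 0))


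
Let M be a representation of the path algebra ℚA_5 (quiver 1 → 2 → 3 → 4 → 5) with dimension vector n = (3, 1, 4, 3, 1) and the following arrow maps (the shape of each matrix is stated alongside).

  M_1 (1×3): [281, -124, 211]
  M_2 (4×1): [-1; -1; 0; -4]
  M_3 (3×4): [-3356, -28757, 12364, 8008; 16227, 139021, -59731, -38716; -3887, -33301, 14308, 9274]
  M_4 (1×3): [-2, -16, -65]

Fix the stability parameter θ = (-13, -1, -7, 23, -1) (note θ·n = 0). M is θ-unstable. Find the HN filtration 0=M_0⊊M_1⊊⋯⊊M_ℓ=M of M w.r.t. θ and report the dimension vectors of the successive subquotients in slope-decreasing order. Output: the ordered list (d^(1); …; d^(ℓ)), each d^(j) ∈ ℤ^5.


Barcode: M ≅ I[1,1]^2, I[1,5], I[3,3], I[3,4]^2. HN layers by μ_θ (5 steps, strictly decreasing):
  μ^(1)=23; μ^(2)=11; μ^(3)=-4; μ^(4)=-7; μ^(5)=-13

((0, 0, 0, 2, 0); (0, 0, 0, 1, 1); (0, 1, 1, 0, 0); (0, 0, 3, 0, 0); (3, 0, 0, 0, 0))


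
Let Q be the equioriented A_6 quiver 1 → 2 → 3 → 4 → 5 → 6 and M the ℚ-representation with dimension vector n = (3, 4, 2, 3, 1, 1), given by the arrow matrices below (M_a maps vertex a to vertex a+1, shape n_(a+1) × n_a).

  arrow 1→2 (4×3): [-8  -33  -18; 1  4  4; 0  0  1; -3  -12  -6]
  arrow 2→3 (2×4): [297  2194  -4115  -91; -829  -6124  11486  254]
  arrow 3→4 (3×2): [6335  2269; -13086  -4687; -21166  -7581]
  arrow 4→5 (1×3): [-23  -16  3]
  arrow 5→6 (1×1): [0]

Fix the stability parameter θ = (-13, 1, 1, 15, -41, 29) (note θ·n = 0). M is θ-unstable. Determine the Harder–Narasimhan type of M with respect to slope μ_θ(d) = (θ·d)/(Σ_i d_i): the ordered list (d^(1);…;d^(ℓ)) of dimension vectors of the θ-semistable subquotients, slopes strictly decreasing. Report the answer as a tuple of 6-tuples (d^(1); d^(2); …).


Via rank(M_{q-1}∘⋯∘M_p): M ≅ I[1,2], I[1,4], I[1,5], I[2,2], I[4,4], I[6,6].
μ_θ-semistable layers: μ^(1)=29; μ^(2)=15; μ^(3)=1; μ^(4)=-6; μ^(5)=-13

((0, 0, 0, 0, 0, 1); (0, 0, 0, 2, 0, 0); (0, 3, 1, 0, 0, 0); (0, 1, 1, 1, 1, 0); (3, 0, 0, 0, 0, 0))


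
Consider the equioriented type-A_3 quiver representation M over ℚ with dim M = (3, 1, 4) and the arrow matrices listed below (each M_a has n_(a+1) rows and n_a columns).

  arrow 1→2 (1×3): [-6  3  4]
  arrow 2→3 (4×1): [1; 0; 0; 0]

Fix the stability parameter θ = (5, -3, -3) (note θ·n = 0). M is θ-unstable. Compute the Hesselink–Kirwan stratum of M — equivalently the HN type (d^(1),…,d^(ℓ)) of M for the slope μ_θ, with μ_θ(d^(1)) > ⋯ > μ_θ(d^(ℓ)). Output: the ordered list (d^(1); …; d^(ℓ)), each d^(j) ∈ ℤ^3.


Via rank(M_{q-1}∘⋯∘M_p): M ≅ I[1,1]^2, I[1,3], I[3,3]^3.
μ_θ-semistable layers: μ^(1)=5; μ^(2)=-1/3; μ^(3)=-3

((2, 0, 0); (1, 1, 1); (0, 0, 3))


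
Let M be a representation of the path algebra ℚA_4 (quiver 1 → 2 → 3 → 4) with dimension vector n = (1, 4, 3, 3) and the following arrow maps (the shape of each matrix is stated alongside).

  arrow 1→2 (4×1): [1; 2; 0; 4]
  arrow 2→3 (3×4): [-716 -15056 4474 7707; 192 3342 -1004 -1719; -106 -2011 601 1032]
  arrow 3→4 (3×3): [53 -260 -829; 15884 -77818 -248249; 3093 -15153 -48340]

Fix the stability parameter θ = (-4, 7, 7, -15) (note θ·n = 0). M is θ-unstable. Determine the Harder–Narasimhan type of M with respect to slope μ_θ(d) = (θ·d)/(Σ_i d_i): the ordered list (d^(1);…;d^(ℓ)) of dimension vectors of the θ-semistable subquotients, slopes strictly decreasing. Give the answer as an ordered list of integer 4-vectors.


Interval decomposition of M: I[1,2], I[2,2], I[2,4]^2, I[3,4].
HN type (ℓ=3): μ^(1)=7; μ^(2)=-1/3; μ^(3)=-4

((0, 2, 0, 0); (0, 2, 2, 2); (1, 0, 1, 1))


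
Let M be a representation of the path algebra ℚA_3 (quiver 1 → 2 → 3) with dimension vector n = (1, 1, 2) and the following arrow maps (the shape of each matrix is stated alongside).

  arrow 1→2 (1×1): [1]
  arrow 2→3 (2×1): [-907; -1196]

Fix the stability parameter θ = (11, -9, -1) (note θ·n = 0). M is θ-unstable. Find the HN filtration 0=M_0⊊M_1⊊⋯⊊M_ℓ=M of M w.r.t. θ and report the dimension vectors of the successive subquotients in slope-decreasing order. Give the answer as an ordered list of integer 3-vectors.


Barcode: M ≅ I[1,3], I[3,3]. HN layers by μ_θ (2 steps, strictly decreasing):
  μ^(1)=1/3; μ^(2)=-1

((1, 1, 1); (0, 0, 1))


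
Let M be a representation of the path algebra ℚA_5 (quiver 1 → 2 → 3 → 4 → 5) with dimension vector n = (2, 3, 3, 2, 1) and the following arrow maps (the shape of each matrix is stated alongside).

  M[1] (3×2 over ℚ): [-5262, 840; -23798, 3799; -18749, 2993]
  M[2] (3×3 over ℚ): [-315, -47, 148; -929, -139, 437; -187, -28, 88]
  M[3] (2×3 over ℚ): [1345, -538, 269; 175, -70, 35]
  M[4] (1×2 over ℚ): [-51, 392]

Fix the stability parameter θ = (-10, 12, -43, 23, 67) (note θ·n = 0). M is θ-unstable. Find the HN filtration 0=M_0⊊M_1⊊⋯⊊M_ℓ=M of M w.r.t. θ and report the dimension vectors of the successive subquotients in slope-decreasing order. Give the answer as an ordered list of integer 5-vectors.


Barcode: M ≅ I[1,3], I[1,5], I[2,3], I[4,4]. HN layers by μ_θ (4 steps, strictly decreasing):
  μ^(1)=67; μ^(2)=23; μ^(3)=-41/3; μ^(4)=-31/2

((0, 0, 0, 0, 1); (0, 0, 0, 2, 0); (2, 2, 2, 0, 0); (0, 1, 1, 0, 0))


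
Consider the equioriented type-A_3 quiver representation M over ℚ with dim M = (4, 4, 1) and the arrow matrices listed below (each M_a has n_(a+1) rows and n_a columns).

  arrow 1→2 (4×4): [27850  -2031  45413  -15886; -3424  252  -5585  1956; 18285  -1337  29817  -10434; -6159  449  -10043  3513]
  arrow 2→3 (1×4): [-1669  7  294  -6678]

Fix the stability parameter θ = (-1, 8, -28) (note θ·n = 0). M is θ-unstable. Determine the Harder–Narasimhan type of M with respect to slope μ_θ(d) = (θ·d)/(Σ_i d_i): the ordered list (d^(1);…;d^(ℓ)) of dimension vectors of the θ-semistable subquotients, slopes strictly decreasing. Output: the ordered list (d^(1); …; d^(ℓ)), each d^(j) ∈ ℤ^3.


Via rank(M_{q-1}∘⋯∘M_p): M ≅ I[1,2]^3, I[1,3].
μ_θ-semistable layers: μ^(1)=8; μ^(2)=-1; μ^(3)=-7

((0, 3, 0); (3, 0, 0); (1, 1, 1))


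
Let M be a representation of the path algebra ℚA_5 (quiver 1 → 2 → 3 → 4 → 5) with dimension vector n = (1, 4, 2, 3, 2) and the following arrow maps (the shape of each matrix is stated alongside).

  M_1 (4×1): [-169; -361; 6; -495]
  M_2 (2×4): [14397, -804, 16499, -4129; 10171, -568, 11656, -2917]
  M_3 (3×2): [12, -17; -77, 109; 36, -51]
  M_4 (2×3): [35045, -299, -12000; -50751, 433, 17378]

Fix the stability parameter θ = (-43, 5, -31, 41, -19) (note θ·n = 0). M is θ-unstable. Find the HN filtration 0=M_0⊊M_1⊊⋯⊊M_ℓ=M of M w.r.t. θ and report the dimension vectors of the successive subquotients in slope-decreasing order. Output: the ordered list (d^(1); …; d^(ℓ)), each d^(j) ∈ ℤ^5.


Barcode: M ≅ I[1,2], I[2,2], I[2,5]^2, I[4,4]. HN layers by μ_θ (5 steps, strictly decreasing):
  μ^(1)=41; μ^(2)=11; μ^(3)=5; μ^(4)=-13; μ^(5)=-43

((0, 0, 0, 1, 0); (0, 0, 0, 2, 2); (0, 2, 0, 0, 0); (0, 2, 2, 0, 0); (1, 0, 0, 0, 0))


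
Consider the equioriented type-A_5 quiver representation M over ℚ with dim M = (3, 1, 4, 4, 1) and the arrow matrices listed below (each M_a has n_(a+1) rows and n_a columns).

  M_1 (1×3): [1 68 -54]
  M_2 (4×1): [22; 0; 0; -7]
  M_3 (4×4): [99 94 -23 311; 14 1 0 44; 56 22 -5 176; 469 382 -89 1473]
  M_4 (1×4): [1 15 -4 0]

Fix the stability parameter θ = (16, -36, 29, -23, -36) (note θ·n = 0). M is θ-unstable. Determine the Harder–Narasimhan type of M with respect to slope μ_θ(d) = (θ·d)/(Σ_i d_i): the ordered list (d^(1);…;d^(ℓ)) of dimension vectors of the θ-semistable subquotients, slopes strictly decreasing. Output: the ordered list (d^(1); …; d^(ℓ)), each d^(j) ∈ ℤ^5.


Barcode: M ≅ I[1,1]^2, I[1,5], I[3,4]^3. HN layers by μ_θ (3 steps, strictly decreasing):
  μ^(1)=16; μ^(2)=3; μ^(3)=-10

((2, 0, 0, 0, 0); (0, 0, 3, 3, 0); (1, 1, 1, 1, 1))


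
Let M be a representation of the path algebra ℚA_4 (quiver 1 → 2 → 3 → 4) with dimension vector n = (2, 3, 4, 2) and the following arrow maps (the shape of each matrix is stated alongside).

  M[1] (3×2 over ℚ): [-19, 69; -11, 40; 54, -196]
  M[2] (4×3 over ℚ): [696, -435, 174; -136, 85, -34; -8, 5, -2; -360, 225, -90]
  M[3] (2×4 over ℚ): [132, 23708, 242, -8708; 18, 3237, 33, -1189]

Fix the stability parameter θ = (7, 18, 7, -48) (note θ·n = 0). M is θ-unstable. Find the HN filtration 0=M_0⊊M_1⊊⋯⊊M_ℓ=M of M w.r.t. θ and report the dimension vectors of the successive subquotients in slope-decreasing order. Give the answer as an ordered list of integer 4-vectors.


Barcode: M ≅ I[1,2], I[1,4], I[2,2], I[3,3]^2, I[3,4]. HN layers by μ_θ (4 steps, strictly decreasing):
  μ^(1)=18; μ^(2)=7; μ^(3)=-4; μ^(4)=-41/2

((0, 2, 0, 0); (1, 0, 2, 0); (1, 1, 1, 1); (0, 0, 1, 1))


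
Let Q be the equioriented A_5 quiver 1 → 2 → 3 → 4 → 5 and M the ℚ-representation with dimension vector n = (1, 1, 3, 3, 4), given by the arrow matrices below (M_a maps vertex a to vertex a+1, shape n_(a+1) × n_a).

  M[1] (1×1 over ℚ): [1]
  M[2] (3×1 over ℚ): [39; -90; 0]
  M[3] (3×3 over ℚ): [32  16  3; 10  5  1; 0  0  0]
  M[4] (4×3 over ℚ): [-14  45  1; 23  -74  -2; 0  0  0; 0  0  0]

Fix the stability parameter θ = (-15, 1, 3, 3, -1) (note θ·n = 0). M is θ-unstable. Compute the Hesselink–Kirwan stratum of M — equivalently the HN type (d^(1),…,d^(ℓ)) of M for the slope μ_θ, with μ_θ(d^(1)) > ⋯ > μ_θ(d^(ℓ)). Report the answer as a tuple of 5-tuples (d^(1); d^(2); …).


Barcode: M ≅ I[1,5], I[3,3], I[3,5], I[4,4], I[5,5]^2. HN layers by μ_θ (5 steps, strictly decreasing):
  μ^(1)=3; μ^(2)=5/3; μ^(3)=1; μ^(4)=-1; μ^(5)=-15

((0, 0, 1, 1, 0); (0, 0, 2, 2, 2); (0, 1, 0, 0, 0); (0, 0, 0, 0, 2); (1, 0, 0, 0, 0))


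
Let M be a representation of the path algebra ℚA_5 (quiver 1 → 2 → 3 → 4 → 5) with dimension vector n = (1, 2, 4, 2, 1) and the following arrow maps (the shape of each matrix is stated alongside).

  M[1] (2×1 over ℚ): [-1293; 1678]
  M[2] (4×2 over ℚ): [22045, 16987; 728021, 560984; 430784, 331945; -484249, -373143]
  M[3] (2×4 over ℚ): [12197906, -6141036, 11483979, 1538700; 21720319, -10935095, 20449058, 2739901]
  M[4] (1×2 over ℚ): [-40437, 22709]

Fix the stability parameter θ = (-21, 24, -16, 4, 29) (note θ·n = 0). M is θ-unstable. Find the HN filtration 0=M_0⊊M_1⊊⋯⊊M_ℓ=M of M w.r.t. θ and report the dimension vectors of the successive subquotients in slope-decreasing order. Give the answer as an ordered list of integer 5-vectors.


Barcode: M ≅ I[1,5], I[2,4], I[3,3]^2. HN layers by μ_θ (4 steps, strictly decreasing):
  μ^(1)=29; μ^(2)=4; μ^(3)=-16; μ^(4)=-21

((0, 0, 0, 0, 1); (0, 2, 2, 2, 0); (0, 0, 2, 0, 0); (1, 0, 0, 0, 0))


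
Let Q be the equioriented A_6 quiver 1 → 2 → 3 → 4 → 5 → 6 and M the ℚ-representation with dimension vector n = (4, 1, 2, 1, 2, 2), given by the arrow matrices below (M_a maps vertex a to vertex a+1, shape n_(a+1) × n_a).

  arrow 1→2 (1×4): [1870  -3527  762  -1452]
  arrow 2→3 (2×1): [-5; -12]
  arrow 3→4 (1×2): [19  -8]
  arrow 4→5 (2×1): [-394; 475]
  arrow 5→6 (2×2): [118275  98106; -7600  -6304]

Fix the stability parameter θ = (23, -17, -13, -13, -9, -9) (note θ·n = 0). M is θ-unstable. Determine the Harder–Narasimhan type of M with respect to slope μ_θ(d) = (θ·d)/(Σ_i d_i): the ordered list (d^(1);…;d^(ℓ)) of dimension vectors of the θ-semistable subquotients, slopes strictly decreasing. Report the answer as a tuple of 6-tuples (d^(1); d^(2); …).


Via rank(M_{q-1}∘⋯∘M_p): M ≅ I[1,1]^3, I[1,5], I[3,3], I[5,6], I[6,6].
μ_θ-semistable layers: μ^(1)=23; μ^(2)=-29/5; μ^(3)=-9; μ^(4)=-13

((3, 0, 0, 0, 0, 0); (1, 1, 1, 1, 1, 0); (0, 0, 0, 0, 1, 2); (0, 0, 1, 0, 0, 0))


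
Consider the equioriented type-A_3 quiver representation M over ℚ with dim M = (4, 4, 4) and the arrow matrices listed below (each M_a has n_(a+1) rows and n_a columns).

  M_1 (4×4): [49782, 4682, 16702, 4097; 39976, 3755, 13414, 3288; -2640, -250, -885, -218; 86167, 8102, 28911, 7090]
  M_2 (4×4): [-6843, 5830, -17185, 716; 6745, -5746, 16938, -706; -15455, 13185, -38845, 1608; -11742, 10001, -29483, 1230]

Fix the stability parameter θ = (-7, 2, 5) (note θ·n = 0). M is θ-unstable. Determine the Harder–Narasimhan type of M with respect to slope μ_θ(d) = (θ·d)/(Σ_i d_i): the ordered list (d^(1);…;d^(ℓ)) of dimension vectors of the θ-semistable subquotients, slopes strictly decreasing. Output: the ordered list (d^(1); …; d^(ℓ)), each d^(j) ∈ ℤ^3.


Barcode: M ≅ I[1,2], I[1,3]^3, I[3,3]. HN layers by μ_θ (3 steps, strictly decreasing):
  μ^(1)=5; μ^(2)=2; μ^(3)=-7

((0, 0, 4); (0, 4, 0); (4, 0, 0))


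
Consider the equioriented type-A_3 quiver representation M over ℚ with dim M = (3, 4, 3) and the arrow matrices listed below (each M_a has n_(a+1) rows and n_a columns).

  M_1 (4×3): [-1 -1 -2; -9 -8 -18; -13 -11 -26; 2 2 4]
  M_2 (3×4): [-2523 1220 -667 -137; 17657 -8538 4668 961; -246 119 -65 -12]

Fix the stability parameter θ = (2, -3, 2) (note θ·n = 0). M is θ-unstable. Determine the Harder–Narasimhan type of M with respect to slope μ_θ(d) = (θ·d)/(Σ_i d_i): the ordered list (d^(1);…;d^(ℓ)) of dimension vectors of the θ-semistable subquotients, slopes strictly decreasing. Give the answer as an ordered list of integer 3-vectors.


Interval decomposition of M: I[1,1], I[1,3]^2, I[2,2], I[2,3].
HN type (ℓ=3): μ^(1)=2; μ^(2)=-1/2; μ^(3)=-3

((1, 0, 3); (2, 2, 0); (0, 2, 0))


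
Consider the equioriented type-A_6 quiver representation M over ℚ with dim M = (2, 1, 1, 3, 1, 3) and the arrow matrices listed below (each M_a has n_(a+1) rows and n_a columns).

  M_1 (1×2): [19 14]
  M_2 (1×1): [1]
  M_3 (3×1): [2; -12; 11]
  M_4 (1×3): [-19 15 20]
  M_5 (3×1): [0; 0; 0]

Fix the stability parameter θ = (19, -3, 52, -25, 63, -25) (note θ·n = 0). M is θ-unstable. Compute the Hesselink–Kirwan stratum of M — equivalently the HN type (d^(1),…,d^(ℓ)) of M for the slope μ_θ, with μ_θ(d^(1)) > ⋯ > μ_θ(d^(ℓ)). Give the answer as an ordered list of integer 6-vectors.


Via rank(M_{q-1}∘⋯∘M_p): M ≅ I[1,1], I[1,5], I[4,4]^2, I[6,6]^3.
μ_θ-semistable layers: μ^(1)=63; μ^(2)=19; μ^(3)=27/2; μ^(4)=8; μ^(5)=-25

((0, 0, 0, 0, 1, 0); (1, 0, 0, 0, 0, 0); (0, 0, 1, 1, 0, 0); (1, 1, 0, 0, 0, 0); (0, 0, 0, 2, 0, 3))


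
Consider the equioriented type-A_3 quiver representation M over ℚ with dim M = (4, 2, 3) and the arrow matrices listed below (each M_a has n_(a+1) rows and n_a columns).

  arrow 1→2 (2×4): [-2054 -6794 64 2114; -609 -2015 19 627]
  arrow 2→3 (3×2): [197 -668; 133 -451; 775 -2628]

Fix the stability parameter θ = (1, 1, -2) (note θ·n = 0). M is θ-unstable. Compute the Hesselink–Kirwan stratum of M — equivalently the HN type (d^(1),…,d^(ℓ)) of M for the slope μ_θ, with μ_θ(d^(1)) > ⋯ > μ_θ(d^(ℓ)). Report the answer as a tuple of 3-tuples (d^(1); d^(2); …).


Barcode: M ≅ I[1,1]^2, I[1,3]^2, I[3,3]. HN layers by μ_θ (3 steps, strictly decreasing):
  μ^(1)=1; μ^(2)=0; μ^(3)=-2

((2, 0, 0); (2, 2, 2); (0, 0, 1))


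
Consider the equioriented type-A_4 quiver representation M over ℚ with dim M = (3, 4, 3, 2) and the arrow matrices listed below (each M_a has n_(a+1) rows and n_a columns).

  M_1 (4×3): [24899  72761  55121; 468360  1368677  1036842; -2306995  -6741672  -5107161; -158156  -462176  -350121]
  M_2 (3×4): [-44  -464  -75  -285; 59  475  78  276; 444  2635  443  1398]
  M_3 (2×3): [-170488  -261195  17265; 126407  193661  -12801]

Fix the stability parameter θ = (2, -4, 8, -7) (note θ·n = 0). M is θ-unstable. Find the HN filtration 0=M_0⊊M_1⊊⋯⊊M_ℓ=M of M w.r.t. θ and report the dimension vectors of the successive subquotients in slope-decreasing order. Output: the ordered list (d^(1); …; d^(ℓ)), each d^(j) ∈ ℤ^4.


Interval decomposition of M: I[1,3], I[1,4]^2, I[2,2].
HN type (ℓ=4): μ^(1)=8; μ^(2)=1/2; μ^(3)=-1; μ^(4)=-4

((0, 0, 1, 0); (0, 0, 2, 2); (3, 3, 0, 0); (0, 1, 0, 0))


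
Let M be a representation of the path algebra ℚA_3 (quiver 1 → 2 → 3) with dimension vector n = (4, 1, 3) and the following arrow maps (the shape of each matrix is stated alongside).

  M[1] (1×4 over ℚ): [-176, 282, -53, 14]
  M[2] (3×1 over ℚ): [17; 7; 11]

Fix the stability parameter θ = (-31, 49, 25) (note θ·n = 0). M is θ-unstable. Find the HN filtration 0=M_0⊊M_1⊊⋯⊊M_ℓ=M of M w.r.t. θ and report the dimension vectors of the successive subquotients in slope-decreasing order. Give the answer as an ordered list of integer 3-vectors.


Barcode: M ≅ I[1,1]^3, I[1,3], I[3,3]^2. HN layers by μ_θ (3 steps, strictly decreasing):
  μ^(1)=37; μ^(2)=25; μ^(3)=-31

((0, 1, 1); (0, 0, 2); (4, 0, 0))


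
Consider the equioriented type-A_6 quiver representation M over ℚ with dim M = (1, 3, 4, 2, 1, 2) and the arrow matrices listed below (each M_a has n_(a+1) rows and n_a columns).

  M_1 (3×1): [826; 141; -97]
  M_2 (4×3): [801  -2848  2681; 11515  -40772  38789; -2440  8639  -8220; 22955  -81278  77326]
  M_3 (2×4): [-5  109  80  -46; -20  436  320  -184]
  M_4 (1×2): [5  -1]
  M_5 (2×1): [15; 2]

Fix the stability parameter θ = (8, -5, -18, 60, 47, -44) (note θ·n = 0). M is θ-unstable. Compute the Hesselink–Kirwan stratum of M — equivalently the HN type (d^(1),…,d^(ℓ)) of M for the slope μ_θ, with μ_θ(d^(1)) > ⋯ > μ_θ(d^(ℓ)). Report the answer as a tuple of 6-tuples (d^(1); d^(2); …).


Barcode: M ≅ I[1,3], I[2,3]^2, I[3,6], I[4,4], I[6,6]. HN layers by μ_θ (6 steps, strictly decreasing):
  μ^(1)=60; μ^(2)=21; μ^(3)=-5; μ^(4)=-23/2; μ^(5)=-18; μ^(6)=-44

((0, 0, 0, 1, 0, 0); (0, 0, 0, 1, 1, 1); (1, 1, 1, 0, 0, 0); (0, 2, 2, 0, 0, 0); (0, 0, 1, 0, 0, 0); (0, 0, 0, 0, 0, 1))


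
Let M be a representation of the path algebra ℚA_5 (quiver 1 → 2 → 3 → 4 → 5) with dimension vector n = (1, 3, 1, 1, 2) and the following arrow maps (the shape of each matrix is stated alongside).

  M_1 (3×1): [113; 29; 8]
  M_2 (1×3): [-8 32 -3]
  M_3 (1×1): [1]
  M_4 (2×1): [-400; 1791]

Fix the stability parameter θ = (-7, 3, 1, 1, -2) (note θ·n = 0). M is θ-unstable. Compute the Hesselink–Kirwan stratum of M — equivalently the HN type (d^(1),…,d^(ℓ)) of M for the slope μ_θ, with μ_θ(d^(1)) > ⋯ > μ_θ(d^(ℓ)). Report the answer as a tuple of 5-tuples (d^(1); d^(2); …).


Barcode: M ≅ I[1,2], I[2,2], I[2,5], I[5,5]. HN layers by μ_θ (4 steps, strictly decreasing):
  μ^(1)=3; μ^(2)=3/4; μ^(3)=-2; μ^(4)=-7

((0, 2, 0, 0, 0); (0, 1, 1, 1, 1); (0, 0, 0, 0, 1); (1, 0, 0, 0, 0))


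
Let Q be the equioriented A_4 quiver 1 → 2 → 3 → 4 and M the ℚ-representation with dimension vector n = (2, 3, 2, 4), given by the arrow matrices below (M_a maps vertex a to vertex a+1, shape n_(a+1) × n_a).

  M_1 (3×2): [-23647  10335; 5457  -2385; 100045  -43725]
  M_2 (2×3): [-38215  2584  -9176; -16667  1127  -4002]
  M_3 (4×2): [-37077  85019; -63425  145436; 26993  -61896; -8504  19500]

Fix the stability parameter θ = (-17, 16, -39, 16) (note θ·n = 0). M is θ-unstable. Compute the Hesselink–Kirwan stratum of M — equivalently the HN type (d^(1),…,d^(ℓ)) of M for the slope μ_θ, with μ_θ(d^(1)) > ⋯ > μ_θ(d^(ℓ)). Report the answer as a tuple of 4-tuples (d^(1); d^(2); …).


Interval decomposition of M: I[1,1], I[1,4], I[2,2], I[2,4], I[4,4]^2.
HN type (ℓ=3): μ^(1)=16; μ^(2)=-23/2; μ^(3)=-17

((0, 1, 0, 4); (0, 2, 2, 0); (2, 0, 0, 0))


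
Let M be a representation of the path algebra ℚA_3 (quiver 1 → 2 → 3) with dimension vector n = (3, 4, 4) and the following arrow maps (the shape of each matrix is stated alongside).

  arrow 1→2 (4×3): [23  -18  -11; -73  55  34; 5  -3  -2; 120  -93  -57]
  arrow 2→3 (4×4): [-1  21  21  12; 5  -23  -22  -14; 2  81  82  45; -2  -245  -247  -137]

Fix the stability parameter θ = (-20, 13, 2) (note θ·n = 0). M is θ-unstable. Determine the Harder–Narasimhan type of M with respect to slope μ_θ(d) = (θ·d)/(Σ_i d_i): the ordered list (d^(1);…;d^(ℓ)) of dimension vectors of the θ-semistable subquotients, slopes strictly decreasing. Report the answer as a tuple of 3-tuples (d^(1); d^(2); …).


Barcode: M ≅ I[1,1], I[1,3]^2, I[2,2], I[2,3], I[3,3]. HN layers by μ_θ (4 steps, strictly decreasing):
  μ^(1)=13; μ^(2)=15/2; μ^(3)=2; μ^(4)=-20

((0, 1, 0); (0, 3, 3); (0, 0, 1); (3, 0, 0))


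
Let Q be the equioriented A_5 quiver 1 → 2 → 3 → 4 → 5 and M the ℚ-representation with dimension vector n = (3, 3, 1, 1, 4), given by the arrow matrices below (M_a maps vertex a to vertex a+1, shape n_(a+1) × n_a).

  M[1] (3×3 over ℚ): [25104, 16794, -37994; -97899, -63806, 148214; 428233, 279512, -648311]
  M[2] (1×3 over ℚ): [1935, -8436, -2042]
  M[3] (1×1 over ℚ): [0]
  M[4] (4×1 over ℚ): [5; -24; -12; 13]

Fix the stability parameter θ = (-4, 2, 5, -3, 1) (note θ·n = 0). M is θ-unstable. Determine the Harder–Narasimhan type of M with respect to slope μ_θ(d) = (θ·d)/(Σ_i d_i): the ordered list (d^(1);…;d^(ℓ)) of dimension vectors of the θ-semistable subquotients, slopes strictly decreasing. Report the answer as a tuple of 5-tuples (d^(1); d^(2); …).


Interval decomposition of M: I[1,2]^2, I[1,3], I[4,5], I[5,5]^3.
HN type (ℓ=5): μ^(1)=5; μ^(2)=2; μ^(3)=1; μ^(4)=-3; μ^(5)=-4

((0, 0, 1, 0, 0); (0, 3, 0, 0, 0); (0, 0, 0, 0, 4); (0, 0, 0, 1, 0); (3, 0, 0, 0, 0))


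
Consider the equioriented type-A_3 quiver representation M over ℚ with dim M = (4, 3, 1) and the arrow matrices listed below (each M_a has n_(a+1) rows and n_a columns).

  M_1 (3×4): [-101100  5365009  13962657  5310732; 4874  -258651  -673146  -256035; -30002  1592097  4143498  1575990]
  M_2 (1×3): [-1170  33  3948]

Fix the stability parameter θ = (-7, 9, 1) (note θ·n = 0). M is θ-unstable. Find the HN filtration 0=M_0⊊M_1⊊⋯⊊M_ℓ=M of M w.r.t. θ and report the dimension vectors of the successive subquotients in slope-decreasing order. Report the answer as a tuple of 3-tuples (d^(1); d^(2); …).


Interval decomposition of M: I[1,1], I[1,2]^2, I[1,3].
HN type (ℓ=3): μ^(1)=9; μ^(2)=5; μ^(3)=-7

((0, 2, 0); (0, 1, 1); (4, 0, 0))


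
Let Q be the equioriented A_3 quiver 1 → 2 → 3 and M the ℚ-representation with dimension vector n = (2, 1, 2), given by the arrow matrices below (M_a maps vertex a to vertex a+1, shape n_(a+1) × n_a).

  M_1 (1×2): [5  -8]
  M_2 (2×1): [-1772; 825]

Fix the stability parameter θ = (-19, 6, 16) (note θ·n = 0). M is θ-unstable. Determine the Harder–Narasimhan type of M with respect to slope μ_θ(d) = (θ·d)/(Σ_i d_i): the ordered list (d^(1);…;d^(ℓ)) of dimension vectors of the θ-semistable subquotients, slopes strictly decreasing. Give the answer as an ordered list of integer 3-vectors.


Interval decomposition of M: I[1,1], I[1,3], I[3,3].
HN type (ℓ=3): μ^(1)=16; μ^(2)=6; μ^(3)=-19

((0, 0, 2); (0, 1, 0); (2, 0, 0))


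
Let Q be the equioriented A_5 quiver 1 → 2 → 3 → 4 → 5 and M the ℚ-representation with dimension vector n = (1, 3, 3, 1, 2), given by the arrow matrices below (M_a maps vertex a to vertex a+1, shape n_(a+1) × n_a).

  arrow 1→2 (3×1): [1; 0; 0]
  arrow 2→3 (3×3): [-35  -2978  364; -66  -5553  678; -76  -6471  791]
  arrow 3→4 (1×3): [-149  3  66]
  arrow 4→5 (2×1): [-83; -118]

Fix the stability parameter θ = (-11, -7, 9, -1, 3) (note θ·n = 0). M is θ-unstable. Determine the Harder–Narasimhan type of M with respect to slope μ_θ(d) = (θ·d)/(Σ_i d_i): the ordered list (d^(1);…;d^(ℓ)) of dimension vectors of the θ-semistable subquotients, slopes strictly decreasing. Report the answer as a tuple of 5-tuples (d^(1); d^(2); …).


Interval decomposition of M: I[1,5], I[2,3]^2, I[5,5].
HN type (ℓ=5): μ^(1)=9; μ^(2)=11/3; μ^(3)=3; μ^(4)=-7; μ^(5)=-11

((0, 0, 2, 0, 0); (0, 0, 1, 1, 1); (0, 0, 0, 0, 1); (0, 3, 0, 0, 0); (1, 0, 0, 0, 0))


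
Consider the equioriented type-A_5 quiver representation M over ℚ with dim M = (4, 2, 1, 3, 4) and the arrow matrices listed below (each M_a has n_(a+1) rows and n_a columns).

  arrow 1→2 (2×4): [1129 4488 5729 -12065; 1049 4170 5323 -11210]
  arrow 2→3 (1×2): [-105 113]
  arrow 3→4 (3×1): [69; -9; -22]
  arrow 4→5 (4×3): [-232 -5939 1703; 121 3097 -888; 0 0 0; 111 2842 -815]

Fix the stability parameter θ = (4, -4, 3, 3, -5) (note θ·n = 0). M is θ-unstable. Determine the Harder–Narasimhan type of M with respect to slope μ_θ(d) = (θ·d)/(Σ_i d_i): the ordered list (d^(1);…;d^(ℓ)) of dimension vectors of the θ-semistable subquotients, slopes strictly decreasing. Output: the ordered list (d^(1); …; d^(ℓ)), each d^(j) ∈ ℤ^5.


Barcode: M ≅ I[1,1]^2, I[1,2], I[1,5], I[4,4], I[4,5], I[5,5]^2. HN layers by μ_θ (6 steps, strictly decreasing):
  μ^(1)=4; μ^(2)=3; μ^(3)=1/3; μ^(4)=0; μ^(5)=-1; μ^(6)=-5

((2, 0, 0, 0, 0); (0, 0, 0, 1, 0); (0, 0, 1, 1, 1); (2, 2, 0, 0, 0); (0, 0, 0, 1, 1); (0, 0, 0, 0, 2))


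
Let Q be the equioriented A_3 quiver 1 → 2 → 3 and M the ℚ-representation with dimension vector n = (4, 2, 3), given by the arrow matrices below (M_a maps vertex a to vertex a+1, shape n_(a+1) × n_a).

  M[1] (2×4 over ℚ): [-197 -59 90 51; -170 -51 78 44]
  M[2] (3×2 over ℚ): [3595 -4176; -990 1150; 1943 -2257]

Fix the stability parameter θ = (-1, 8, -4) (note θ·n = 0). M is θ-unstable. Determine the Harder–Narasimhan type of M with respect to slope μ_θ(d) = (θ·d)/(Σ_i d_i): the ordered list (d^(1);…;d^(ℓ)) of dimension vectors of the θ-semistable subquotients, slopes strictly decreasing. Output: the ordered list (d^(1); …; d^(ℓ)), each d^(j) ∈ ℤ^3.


Interval decomposition of M: I[1,1]^2, I[1,3]^2, I[3,3].
HN type (ℓ=3): μ^(1)=2; μ^(2)=-1; μ^(3)=-4

((0, 2, 2); (4, 0, 0); (0, 0, 1))


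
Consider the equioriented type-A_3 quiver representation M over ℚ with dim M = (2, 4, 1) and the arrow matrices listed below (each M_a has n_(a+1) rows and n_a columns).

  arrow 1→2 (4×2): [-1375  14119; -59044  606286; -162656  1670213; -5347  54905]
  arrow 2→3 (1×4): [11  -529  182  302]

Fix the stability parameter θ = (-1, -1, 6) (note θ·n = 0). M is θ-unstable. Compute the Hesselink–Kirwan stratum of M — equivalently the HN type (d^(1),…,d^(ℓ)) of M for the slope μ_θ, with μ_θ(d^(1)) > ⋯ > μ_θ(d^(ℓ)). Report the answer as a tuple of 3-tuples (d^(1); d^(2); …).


Interval decomposition of M: I[1,2], I[1,3], I[2,2]^2.
HN type (ℓ=2): μ^(1)=6; μ^(2)=-1

((0, 0, 1); (2, 4, 0))


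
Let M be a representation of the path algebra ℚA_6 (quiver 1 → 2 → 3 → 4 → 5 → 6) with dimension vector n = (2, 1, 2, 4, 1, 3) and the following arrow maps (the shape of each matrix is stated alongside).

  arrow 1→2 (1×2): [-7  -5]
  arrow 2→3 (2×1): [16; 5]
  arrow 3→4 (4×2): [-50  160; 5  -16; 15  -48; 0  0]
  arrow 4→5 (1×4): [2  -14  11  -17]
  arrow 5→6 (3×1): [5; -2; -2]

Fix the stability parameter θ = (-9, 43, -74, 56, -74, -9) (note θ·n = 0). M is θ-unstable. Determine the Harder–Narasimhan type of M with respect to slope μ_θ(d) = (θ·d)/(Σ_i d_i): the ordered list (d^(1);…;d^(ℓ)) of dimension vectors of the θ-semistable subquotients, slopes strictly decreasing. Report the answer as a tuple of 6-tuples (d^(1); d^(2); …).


Via rank(M_{q-1}∘⋯∘M_p): M ≅ I[1,1], I[1,3], I[3,6], I[4,4]^3, I[6,6]^2.
μ_θ-semistable layers: μ^(1)=56; μ^(2)=-9; μ^(3)=-40/3; μ^(4)=-74

((0, 0, 0, 3, 0, 0); (1, 0, 0, 1, 1, 3); (1, 1, 1, 0, 0, 0); (0, 0, 1, 0, 0, 0))


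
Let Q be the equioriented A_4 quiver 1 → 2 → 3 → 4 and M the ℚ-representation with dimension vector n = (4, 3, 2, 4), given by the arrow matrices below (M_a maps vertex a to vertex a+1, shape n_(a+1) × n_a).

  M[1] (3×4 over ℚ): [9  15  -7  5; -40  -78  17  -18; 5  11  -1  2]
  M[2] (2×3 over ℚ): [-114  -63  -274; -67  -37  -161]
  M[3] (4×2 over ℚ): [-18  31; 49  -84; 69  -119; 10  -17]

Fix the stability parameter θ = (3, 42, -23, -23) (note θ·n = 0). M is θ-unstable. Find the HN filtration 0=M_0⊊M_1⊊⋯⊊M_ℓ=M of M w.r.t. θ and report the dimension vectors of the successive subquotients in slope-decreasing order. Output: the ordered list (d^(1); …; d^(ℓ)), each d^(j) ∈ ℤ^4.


Barcode: M ≅ I[1,1], I[1,2], I[1,4]^2, I[4,4]^2. HN layers by μ_θ (4 steps, strictly decreasing):
  μ^(1)=42; μ^(2)=3; μ^(3)=-1/4; μ^(4)=-23

((0, 1, 0, 0); (2, 0, 0, 0); (2, 2, 2, 2); (0, 0, 0, 2))


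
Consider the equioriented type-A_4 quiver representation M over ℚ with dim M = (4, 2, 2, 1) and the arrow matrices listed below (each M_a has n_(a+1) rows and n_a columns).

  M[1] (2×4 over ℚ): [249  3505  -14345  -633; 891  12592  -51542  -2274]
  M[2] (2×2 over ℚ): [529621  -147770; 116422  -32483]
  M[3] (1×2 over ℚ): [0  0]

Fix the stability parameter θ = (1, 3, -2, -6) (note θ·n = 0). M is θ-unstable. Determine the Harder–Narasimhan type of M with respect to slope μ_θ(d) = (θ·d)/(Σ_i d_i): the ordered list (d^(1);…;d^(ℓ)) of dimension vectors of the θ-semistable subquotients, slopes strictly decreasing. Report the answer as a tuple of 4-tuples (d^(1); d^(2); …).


Interval decomposition of M: I[1,1]^2, I[1,3]^2, I[4,4].
HN type (ℓ=3): μ^(1)=1; μ^(2)=2/3; μ^(3)=-6

((2, 0, 0, 0); (2, 2, 2, 0); (0, 0, 0, 1))


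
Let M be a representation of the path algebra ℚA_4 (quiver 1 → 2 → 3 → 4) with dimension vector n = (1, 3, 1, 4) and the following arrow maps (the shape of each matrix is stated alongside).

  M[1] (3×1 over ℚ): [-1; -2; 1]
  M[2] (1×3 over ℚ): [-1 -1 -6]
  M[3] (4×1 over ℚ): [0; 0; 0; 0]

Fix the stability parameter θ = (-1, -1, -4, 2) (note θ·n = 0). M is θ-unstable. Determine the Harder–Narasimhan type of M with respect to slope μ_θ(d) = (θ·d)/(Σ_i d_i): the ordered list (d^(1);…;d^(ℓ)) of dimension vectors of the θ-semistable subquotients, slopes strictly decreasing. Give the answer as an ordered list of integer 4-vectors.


Interval decomposition of M: I[1,3], I[2,2]^2, I[4,4]^4.
HN type (ℓ=3): μ^(1)=2; μ^(2)=-1; μ^(3)=-2

((0, 0, 0, 4); (0, 2, 0, 0); (1, 1, 1, 0))


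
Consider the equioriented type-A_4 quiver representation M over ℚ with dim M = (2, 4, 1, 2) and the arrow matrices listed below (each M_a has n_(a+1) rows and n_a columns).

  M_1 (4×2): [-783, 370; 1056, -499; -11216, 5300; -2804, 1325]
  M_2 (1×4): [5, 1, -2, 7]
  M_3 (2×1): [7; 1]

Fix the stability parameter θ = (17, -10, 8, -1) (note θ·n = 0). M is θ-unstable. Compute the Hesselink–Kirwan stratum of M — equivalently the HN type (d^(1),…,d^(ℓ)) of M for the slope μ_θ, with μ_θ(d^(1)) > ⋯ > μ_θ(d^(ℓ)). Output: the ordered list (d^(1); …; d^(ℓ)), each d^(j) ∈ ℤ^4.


Barcode: M ≅ I[1,2], I[1,4], I[2,2]^2, I[4,4]. HN layers by μ_θ (3 steps, strictly decreasing):
  μ^(1)=7/2; μ^(2)=-1; μ^(3)=-10

((2, 2, 1, 1); (0, 0, 0, 1); (0, 2, 0, 0))


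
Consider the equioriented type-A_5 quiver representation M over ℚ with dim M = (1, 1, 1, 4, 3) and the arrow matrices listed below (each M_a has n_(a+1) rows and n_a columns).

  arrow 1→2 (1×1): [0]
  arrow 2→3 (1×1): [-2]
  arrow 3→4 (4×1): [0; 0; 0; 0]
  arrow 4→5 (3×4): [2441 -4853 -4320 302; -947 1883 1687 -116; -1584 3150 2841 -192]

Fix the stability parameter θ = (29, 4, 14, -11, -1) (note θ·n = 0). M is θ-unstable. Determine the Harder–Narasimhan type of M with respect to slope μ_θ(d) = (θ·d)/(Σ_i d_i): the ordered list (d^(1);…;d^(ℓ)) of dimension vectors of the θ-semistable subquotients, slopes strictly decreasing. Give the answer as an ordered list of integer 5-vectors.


Interval decomposition of M: I[1,1], I[2,3], I[4,4], I[4,5]^3.
HN type (ℓ=5): μ^(1)=29; μ^(2)=14; μ^(3)=4; μ^(4)=-1; μ^(5)=-11

((1, 0, 0, 0, 0); (0, 0, 1, 0, 0); (0, 1, 0, 0, 0); (0, 0, 0, 0, 3); (0, 0, 0, 4, 0))


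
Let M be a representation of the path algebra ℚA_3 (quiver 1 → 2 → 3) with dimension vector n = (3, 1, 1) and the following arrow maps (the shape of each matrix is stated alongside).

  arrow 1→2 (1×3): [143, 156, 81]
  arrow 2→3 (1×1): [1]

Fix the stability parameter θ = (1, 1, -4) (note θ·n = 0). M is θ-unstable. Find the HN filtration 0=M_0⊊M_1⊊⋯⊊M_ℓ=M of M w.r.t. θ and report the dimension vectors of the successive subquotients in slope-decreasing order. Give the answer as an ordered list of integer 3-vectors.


Barcode: M ≅ I[1,1]^2, I[1,3]. HN layers by μ_θ (2 steps, strictly decreasing):
  μ^(1)=1; μ^(2)=-2/3

((2, 0, 0); (1, 1, 1))


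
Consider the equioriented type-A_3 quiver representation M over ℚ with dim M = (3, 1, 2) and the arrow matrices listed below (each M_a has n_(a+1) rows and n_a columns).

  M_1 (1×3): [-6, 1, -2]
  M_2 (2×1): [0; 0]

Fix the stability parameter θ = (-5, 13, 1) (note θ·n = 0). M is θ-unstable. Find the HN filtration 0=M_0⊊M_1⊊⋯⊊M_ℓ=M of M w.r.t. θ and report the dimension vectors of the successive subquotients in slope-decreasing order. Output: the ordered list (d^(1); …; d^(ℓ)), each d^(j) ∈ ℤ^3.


Interval decomposition of M: I[1,1]^2, I[1,2], I[3,3]^2.
HN type (ℓ=3): μ^(1)=13; μ^(2)=1; μ^(3)=-5

((0, 1, 0); (0, 0, 2); (3, 0, 0))
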